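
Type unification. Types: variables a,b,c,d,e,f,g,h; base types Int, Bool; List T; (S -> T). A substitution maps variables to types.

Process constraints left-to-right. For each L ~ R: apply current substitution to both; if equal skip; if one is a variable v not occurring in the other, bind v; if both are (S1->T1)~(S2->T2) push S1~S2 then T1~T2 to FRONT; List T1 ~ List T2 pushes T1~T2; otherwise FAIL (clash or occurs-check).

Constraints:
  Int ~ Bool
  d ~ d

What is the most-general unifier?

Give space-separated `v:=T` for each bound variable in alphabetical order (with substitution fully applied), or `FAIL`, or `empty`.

Answer: FAIL

Derivation:
step 1: unify Int ~ Bool  [subst: {-} | 1 pending]
  clash: Int vs Bool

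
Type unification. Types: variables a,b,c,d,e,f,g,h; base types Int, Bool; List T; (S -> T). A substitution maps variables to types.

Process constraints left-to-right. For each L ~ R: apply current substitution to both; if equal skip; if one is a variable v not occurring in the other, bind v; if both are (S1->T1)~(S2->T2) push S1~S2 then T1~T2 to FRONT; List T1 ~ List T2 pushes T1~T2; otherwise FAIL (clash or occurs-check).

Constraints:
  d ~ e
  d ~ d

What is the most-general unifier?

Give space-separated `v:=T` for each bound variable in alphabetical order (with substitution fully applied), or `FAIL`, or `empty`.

Answer: d:=e

Derivation:
step 1: unify d ~ e  [subst: {-} | 1 pending]
  bind d := e
step 2: unify e ~ e  [subst: {d:=e} | 0 pending]
  -> identical, skip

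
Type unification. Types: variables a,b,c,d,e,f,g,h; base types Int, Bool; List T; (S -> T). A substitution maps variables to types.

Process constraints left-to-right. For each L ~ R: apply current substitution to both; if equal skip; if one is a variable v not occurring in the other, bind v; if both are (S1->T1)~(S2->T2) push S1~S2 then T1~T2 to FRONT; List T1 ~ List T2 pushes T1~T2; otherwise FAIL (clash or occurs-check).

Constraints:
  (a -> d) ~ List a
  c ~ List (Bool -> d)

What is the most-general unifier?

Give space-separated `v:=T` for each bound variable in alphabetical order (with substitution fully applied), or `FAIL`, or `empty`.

Answer: FAIL

Derivation:
step 1: unify (a -> d) ~ List a  [subst: {-} | 1 pending]
  clash: (a -> d) vs List a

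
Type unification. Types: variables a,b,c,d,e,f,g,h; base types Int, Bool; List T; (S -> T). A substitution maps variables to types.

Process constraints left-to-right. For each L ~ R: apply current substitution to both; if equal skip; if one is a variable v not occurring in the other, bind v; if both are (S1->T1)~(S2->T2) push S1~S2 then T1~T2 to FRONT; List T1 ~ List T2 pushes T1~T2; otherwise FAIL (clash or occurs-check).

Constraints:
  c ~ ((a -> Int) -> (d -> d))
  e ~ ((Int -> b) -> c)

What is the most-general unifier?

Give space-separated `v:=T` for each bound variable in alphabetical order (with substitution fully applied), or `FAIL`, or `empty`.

Answer: c:=((a -> Int) -> (d -> d)) e:=((Int -> b) -> ((a -> Int) -> (d -> d)))

Derivation:
step 1: unify c ~ ((a -> Int) -> (d -> d))  [subst: {-} | 1 pending]
  bind c := ((a -> Int) -> (d -> d))
step 2: unify e ~ ((Int -> b) -> ((a -> Int) -> (d -> d)))  [subst: {c:=((a -> Int) -> (d -> d))} | 0 pending]
  bind e := ((Int -> b) -> ((a -> Int) -> (d -> d)))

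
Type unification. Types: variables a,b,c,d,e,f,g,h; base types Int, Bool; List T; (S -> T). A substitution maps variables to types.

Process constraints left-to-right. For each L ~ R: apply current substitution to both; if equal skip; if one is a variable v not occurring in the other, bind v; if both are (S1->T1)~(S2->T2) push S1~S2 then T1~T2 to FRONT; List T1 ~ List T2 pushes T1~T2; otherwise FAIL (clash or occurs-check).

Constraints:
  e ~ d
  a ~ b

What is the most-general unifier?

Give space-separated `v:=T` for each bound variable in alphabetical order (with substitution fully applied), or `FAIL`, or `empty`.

step 1: unify e ~ d  [subst: {-} | 1 pending]
  bind e := d
step 2: unify a ~ b  [subst: {e:=d} | 0 pending]
  bind a := b

Answer: a:=b e:=d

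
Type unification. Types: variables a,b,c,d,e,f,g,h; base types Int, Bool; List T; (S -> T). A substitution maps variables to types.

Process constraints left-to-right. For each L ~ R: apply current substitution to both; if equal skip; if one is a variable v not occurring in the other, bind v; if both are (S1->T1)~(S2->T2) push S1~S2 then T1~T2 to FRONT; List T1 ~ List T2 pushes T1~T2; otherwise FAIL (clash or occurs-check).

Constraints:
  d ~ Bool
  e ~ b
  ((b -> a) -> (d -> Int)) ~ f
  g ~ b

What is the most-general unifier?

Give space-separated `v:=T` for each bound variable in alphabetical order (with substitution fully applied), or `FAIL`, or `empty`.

Answer: d:=Bool e:=b f:=((b -> a) -> (Bool -> Int)) g:=b

Derivation:
step 1: unify d ~ Bool  [subst: {-} | 3 pending]
  bind d := Bool
step 2: unify e ~ b  [subst: {d:=Bool} | 2 pending]
  bind e := b
step 3: unify ((b -> a) -> (Bool -> Int)) ~ f  [subst: {d:=Bool, e:=b} | 1 pending]
  bind f := ((b -> a) -> (Bool -> Int))
step 4: unify g ~ b  [subst: {d:=Bool, e:=b, f:=((b -> a) -> (Bool -> Int))} | 0 pending]
  bind g := b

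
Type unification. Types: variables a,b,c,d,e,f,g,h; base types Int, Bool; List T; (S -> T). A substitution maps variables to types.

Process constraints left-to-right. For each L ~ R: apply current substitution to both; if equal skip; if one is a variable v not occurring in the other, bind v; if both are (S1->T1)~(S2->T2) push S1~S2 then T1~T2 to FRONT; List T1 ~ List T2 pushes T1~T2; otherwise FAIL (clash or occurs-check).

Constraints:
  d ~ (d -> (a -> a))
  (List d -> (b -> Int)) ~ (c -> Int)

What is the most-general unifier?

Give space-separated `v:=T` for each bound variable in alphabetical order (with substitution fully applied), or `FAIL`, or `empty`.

step 1: unify d ~ (d -> (a -> a))  [subst: {-} | 1 pending]
  occurs-check fail: d in (d -> (a -> a))

Answer: FAIL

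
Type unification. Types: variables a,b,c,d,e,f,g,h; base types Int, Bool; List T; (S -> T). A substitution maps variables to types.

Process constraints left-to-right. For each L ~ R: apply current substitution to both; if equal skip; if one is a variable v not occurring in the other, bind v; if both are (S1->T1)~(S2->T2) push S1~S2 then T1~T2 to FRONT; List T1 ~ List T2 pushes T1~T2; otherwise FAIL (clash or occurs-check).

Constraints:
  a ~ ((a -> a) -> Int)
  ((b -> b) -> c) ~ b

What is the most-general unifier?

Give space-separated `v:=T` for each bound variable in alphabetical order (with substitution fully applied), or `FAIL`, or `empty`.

Answer: FAIL

Derivation:
step 1: unify a ~ ((a -> a) -> Int)  [subst: {-} | 1 pending]
  occurs-check fail: a in ((a -> a) -> Int)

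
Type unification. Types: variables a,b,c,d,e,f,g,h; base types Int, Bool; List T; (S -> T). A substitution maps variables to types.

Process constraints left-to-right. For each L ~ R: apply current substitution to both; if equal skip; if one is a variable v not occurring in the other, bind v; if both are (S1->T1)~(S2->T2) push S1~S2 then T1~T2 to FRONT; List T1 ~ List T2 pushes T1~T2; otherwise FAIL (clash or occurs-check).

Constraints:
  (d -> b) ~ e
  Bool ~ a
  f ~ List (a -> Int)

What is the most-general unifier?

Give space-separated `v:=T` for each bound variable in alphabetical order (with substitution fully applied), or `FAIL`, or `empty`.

Answer: a:=Bool e:=(d -> b) f:=List (Bool -> Int)

Derivation:
step 1: unify (d -> b) ~ e  [subst: {-} | 2 pending]
  bind e := (d -> b)
step 2: unify Bool ~ a  [subst: {e:=(d -> b)} | 1 pending]
  bind a := Bool
step 3: unify f ~ List (Bool -> Int)  [subst: {e:=(d -> b), a:=Bool} | 0 pending]
  bind f := List (Bool -> Int)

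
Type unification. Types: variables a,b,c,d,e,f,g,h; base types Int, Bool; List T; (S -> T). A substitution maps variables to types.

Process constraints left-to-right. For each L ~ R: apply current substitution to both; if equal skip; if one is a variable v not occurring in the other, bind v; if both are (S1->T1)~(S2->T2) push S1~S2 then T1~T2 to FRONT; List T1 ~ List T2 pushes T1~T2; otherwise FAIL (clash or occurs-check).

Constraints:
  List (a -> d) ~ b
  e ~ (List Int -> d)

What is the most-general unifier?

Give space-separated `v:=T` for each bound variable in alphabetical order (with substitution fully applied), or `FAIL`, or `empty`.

step 1: unify List (a -> d) ~ b  [subst: {-} | 1 pending]
  bind b := List (a -> d)
step 2: unify e ~ (List Int -> d)  [subst: {b:=List (a -> d)} | 0 pending]
  bind e := (List Int -> d)

Answer: b:=List (a -> d) e:=(List Int -> d)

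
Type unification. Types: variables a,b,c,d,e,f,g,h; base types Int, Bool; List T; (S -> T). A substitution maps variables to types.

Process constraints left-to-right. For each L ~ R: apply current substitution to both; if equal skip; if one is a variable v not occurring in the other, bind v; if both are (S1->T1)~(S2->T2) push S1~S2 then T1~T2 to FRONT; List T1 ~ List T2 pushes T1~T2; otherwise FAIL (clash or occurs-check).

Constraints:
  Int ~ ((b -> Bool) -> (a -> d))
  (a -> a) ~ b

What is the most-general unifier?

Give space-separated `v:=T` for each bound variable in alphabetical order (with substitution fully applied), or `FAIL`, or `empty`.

step 1: unify Int ~ ((b -> Bool) -> (a -> d))  [subst: {-} | 1 pending]
  clash: Int vs ((b -> Bool) -> (a -> d))

Answer: FAIL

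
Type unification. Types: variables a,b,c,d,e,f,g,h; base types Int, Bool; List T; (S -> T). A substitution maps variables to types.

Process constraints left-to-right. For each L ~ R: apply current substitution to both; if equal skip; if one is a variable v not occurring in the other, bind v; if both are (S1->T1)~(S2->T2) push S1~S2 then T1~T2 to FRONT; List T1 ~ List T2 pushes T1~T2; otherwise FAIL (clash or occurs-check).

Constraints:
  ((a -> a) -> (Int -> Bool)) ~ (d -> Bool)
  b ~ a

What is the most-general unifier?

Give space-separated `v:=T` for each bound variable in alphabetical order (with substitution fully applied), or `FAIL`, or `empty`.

Answer: FAIL

Derivation:
step 1: unify ((a -> a) -> (Int -> Bool)) ~ (d -> Bool)  [subst: {-} | 1 pending]
  -> decompose arrow: push (a -> a)~d, (Int -> Bool)~Bool
step 2: unify (a -> a) ~ d  [subst: {-} | 2 pending]
  bind d := (a -> a)
step 3: unify (Int -> Bool) ~ Bool  [subst: {d:=(a -> a)} | 1 pending]
  clash: (Int -> Bool) vs Bool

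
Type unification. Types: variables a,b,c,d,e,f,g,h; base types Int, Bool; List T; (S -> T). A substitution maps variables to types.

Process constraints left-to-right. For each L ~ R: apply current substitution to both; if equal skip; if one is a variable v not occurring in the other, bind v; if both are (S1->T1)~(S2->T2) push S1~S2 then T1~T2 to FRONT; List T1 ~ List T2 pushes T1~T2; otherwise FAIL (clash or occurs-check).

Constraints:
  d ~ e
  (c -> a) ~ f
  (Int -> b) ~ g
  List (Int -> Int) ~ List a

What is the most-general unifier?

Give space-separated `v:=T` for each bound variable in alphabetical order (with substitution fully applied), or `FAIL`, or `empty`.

step 1: unify d ~ e  [subst: {-} | 3 pending]
  bind d := e
step 2: unify (c -> a) ~ f  [subst: {d:=e} | 2 pending]
  bind f := (c -> a)
step 3: unify (Int -> b) ~ g  [subst: {d:=e, f:=(c -> a)} | 1 pending]
  bind g := (Int -> b)
step 4: unify List (Int -> Int) ~ List a  [subst: {d:=e, f:=(c -> a), g:=(Int -> b)} | 0 pending]
  -> decompose List: push (Int -> Int)~a
step 5: unify (Int -> Int) ~ a  [subst: {d:=e, f:=(c -> a), g:=(Int -> b)} | 0 pending]
  bind a := (Int -> Int)

Answer: a:=(Int -> Int) d:=e f:=(c -> (Int -> Int)) g:=(Int -> b)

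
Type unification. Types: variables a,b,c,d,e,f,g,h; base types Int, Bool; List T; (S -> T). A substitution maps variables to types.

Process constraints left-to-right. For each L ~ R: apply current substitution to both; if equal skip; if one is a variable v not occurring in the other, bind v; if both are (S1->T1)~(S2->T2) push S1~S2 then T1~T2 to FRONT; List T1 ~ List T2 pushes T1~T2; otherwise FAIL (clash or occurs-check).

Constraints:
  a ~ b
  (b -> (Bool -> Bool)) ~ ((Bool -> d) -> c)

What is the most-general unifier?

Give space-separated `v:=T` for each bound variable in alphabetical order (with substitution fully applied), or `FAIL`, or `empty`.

Answer: a:=(Bool -> d) b:=(Bool -> d) c:=(Bool -> Bool)

Derivation:
step 1: unify a ~ b  [subst: {-} | 1 pending]
  bind a := b
step 2: unify (b -> (Bool -> Bool)) ~ ((Bool -> d) -> c)  [subst: {a:=b} | 0 pending]
  -> decompose arrow: push b~(Bool -> d), (Bool -> Bool)~c
step 3: unify b ~ (Bool -> d)  [subst: {a:=b} | 1 pending]
  bind b := (Bool -> d)
step 4: unify (Bool -> Bool) ~ c  [subst: {a:=b, b:=(Bool -> d)} | 0 pending]
  bind c := (Bool -> Bool)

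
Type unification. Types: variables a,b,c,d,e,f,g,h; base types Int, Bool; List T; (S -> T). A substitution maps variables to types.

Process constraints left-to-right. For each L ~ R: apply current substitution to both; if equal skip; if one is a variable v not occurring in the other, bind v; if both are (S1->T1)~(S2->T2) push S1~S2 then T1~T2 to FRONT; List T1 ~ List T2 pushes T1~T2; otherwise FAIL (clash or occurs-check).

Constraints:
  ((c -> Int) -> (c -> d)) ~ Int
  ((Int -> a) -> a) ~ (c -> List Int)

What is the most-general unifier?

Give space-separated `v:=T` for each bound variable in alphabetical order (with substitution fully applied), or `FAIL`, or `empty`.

Answer: FAIL

Derivation:
step 1: unify ((c -> Int) -> (c -> d)) ~ Int  [subst: {-} | 1 pending]
  clash: ((c -> Int) -> (c -> d)) vs Int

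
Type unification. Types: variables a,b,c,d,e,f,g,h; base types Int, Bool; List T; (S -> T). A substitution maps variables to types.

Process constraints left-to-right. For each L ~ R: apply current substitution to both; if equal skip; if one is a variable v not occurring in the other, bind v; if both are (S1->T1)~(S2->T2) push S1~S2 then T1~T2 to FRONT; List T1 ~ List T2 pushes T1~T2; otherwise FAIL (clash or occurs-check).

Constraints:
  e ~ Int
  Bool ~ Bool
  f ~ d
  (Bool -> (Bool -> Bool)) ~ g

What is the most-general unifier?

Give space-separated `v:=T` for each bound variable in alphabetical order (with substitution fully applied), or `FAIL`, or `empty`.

Answer: e:=Int f:=d g:=(Bool -> (Bool -> Bool))

Derivation:
step 1: unify e ~ Int  [subst: {-} | 3 pending]
  bind e := Int
step 2: unify Bool ~ Bool  [subst: {e:=Int} | 2 pending]
  -> identical, skip
step 3: unify f ~ d  [subst: {e:=Int} | 1 pending]
  bind f := d
step 4: unify (Bool -> (Bool -> Bool)) ~ g  [subst: {e:=Int, f:=d} | 0 pending]
  bind g := (Bool -> (Bool -> Bool))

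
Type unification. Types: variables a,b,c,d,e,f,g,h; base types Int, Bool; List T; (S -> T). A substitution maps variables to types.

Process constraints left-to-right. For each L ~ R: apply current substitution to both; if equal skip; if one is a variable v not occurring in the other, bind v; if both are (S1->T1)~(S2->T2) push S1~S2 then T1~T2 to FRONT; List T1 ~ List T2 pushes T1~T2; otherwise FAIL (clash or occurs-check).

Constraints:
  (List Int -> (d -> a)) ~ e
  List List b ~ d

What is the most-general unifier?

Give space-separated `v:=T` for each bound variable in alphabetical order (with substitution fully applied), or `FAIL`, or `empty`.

Answer: d:=List List b e:=(List Int -> (List List b -> a))

Derivation:
step 1: unify (List Int -> (d -> a)) ~ e  [subst: {-} | 1 pending]
  bind e := (List Int -> (d -> a))
step 2: unify List List b ~ d  [subst: {e:=(List Int -> (d -> a))} | 0 pending]
  bind d := List List b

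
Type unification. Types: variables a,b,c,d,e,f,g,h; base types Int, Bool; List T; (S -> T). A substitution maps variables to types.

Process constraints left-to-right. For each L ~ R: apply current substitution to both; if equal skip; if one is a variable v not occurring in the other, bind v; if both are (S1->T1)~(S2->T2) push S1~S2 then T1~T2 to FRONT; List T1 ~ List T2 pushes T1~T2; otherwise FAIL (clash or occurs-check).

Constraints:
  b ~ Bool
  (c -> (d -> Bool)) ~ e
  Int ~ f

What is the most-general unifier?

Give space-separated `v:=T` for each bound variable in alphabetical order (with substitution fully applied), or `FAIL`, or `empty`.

Answer: b:=Bool e:=(c -> (d -> Bool)) f:=Int

Derivation:
step 1: unify b ~ Bool  [subst: {-} | 2 pending]
  bind b := Bool
step 2: unify (c -> (d -> Bool)) ~ e  [subst: {b:=Bool} | 1 pending]
  bind e := (c -> (d -> Bool))
step 3: unify Int ~ f  [subst: {b:=Bool, e:=(c -> (d -> Bool))} | 0 pending]
  bind f := Int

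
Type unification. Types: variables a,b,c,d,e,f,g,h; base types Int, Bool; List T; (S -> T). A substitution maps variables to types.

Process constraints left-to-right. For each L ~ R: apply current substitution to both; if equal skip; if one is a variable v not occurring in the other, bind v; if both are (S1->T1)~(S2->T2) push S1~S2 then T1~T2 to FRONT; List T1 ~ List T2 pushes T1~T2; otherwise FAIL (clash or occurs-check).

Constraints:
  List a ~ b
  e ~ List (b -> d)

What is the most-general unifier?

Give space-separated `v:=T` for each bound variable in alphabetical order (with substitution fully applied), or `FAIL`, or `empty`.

step 1: unify List a ~ b  [subst: {-} | 1 pending]
  bind b := List a
step 2: unify e ~ List (List a -> d)  [subst: {b:=List a} | 0 pending]
  bind e := List (List a -> d)

Answer: b:=List a e:=List (List a -> d)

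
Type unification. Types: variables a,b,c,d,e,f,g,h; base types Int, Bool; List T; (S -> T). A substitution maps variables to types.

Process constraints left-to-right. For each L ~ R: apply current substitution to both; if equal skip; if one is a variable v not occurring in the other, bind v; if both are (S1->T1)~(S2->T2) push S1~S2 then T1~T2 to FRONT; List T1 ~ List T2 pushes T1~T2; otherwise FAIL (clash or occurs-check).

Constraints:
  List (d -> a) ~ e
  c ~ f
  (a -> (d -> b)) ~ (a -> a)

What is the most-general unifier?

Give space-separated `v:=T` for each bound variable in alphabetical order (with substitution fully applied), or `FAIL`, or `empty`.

step 1: unify List (d -> a) ~ e  [subst: {-} | 2 pending]
  bind e := List (d -> a)
step 2: unify c ~ f  [subst: {e:=List (d -> a)} | 1 pending]
  bind c := f
step 3: unify (a -> (d -> b)) ~ (a -> a)  [subst: {e:=List (d -> a), c:=f} | 0 pending]
  -> decompose arrow: push a~a, (d -> b)~a
step 4: unify a ~ a  [subst: {e:=List (d -> a), c:=f} | 1 pending]
  -> identical, skip
step 5: unify (d -> b) ~ a  [subst: {e:=List (d -> a), c:=f} | 0 pending]
  bind a := (d -> b)

Answer: a:=(d -> b) c:=f e:=List (d -> (d -> b))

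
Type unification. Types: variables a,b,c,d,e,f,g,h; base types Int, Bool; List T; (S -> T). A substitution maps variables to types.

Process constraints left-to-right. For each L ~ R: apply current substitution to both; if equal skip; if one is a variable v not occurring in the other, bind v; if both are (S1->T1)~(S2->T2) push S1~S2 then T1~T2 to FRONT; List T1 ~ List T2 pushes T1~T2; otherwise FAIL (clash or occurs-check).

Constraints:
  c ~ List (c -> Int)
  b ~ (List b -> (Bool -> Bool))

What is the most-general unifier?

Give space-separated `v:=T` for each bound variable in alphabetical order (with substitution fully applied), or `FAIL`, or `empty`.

step 1: unify c ~ List (c -> Int)  [subst: {-} | 1 pending]
  occurs-check fail: c in List (c -> Int)

Answer: FAIL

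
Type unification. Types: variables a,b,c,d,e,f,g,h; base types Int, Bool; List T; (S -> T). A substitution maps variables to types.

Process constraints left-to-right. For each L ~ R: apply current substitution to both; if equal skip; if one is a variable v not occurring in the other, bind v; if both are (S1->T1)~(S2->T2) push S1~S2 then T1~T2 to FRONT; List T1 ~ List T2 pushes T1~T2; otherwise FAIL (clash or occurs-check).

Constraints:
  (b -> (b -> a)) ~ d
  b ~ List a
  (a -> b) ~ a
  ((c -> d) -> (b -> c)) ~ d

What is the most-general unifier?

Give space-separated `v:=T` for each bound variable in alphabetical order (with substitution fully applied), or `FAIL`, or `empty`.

Answer: FAIL

Derivation:
step 1: unify (b -> (b -> a)) ~ d  [subst: {-} | 3 pending]
  bind d := (b -> (b -> a))
step 2: unify b ~ List a  [subst: {d:=(b -> (b -> a))} | 2 pending]
  bind b := List a
step 3: unify (a -> List a) ~ a  [subst: {d:=(b -> (b -> a)), b:=List a} | 1 pending]
  occurs-check fail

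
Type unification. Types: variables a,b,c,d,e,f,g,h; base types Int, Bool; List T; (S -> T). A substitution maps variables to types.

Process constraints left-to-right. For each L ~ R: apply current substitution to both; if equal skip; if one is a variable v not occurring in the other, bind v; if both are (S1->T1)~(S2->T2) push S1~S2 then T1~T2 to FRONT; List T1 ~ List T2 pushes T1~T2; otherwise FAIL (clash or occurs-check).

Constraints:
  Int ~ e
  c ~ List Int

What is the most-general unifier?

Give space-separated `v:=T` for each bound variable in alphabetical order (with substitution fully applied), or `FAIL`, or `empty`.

Answer: c:=List Int e:=Int

Derivation:
step 1: unify Int ~ e  [subst: {-} | 1 pending]
  bind e := Int
step 2: unify c ~ List Int  [subst: {e:=Int} | 0 pending]
  bind c := List Int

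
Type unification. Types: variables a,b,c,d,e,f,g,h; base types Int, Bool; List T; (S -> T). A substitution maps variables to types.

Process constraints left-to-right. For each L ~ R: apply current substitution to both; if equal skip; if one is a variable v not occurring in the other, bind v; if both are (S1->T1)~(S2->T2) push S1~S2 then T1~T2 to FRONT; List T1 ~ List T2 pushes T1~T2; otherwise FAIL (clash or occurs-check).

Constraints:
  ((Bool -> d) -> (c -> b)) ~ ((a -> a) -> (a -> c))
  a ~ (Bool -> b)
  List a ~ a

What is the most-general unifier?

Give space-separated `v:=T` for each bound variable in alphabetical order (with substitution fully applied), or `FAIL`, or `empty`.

step 1: unify ((Bool -> d) -> (c -> b)) ~ ((a -> a) -> (a -> c))  [subst: {-} | 2 pending]
  -> decompose arrow: push (Bool -> d)~(a -> a), (c -> b)~(a -> c)
step 2: unify (Bool -> d) ~ (a -> a)  [subst: {-} | 3 pending]
  -> decompose arrow: push Bool~a, d~a
step 3: unify Bool ~ a  [subst: {-} | 4 pending]
  bind a := Bool
step 4: unify d ~ Bool  [subst: {a:=Bool} | 3 pending]
  bind d := Bool
step 5: unify (c -> b) ~ (Bool -> c)  [subst: {a:=Bool, d:=Bool} | 2 pending]
  -> decompose arrow: push c~Bool, b~c
step 6: unify c ~ Bool  [subst: {a:=Bool, d:=Bool} | 3 pending]
  bind c := Bool
step 7: unify b ~ Bool  [subst: {a:=Bool, d:=Bool, c:=Bool} | 2 pending]
  bind b := Bool
step 8: unify Bool ~ (Bool -> Bool)  [subst: {a:=Bool, d:=Bool, c:=Bool, b:=Bool} | 1 pending]
  clash: Bool vs (Bool -> Bool)

Answer: FAIL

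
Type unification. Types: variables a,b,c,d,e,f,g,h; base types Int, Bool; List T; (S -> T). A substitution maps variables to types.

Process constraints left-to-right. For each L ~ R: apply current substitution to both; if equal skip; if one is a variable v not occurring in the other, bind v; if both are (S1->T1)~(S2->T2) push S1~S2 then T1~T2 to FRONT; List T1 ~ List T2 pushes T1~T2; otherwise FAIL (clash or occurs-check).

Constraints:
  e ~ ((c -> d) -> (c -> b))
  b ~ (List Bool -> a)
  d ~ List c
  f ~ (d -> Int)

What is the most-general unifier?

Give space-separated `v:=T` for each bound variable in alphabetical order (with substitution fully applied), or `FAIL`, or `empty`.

step 1: unify e ~ ((c -> d) -> (c -> b))  [subst: {-} | 3 pending]
  bind e := ((c -> d) -> (c -> b))
step 2: unify b ~ (List Bool -> a)  [subst: {e:=((c -> d) -> (c -> b))} | 2 pending]
  bind b := (List Bool -> a)
step 3: unify d ~ List c  [subst: {e:=((c -> d) -> (c -> b)), b:=(List Bool -> a)} | 1 pending]
  bind d := List c
step 4: unify f ~ (List c -> Int)  [subst: {e:=((c -> d) -> (c -> b)), b:=(List Bool -> a), d:=List c} | 0 pending]
  bind f := (List c -> Int)

Answer: b:=(List Bool -> a) d:=List c e:=((c -> List c) -> (c -> (List Bool -> a))) f:=(List c -> Int)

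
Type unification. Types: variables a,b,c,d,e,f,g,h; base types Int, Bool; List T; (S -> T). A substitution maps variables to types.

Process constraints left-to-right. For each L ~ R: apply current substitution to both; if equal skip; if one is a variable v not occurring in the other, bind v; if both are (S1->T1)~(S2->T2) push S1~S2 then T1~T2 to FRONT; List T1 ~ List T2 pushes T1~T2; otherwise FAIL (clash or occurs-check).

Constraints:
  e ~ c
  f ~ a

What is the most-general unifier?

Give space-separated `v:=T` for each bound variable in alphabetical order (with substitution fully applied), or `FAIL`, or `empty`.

step 1: unify e ~ c  [subst: {-} | 1 pending]
  bind e := c
step 2: unify f ~ a  [subst: {e:=c} | 0 pending]
  bind f := a

Answer: e:=c f:=a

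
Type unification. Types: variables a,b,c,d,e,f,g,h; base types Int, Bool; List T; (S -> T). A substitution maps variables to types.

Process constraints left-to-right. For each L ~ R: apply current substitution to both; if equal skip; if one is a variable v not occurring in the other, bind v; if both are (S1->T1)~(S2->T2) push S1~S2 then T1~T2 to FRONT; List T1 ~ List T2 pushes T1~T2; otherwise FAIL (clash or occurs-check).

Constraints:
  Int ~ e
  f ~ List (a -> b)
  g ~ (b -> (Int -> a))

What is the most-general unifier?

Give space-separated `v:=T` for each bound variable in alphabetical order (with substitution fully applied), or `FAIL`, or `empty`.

Answer: e:=Int f:=List (a -> b) g:=(b -> (Int -> a))

Derivation:
step 1: unify Int ~ e  [subst: {-} | 2 pending]
  bind e := Int
step 2: unify f ~ List (a -> b)  [subst: {e:=Int} | 1 pending]
  bind f := List (a -> b)
step 3: unify g ~ (b -> (Int -> a))  [subst: {e:=Int, f:=List (a -> b)} | 0 pending]
  bind g := (b -> (Int -> a))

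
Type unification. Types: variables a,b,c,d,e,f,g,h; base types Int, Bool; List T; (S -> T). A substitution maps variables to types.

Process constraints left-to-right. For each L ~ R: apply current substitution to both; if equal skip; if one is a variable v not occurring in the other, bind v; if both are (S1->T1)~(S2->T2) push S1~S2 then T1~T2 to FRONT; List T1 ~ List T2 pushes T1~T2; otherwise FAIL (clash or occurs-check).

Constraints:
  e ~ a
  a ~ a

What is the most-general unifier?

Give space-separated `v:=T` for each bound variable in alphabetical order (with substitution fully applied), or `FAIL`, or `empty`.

Answer: e:=a

Derivation:
step 1: unify e ~ a  [subst: {-} | 1 pending]
  bind e := a
step 2: unify a ~ a  [subst: {e:=a} | 0 pending]
  -> identical, skip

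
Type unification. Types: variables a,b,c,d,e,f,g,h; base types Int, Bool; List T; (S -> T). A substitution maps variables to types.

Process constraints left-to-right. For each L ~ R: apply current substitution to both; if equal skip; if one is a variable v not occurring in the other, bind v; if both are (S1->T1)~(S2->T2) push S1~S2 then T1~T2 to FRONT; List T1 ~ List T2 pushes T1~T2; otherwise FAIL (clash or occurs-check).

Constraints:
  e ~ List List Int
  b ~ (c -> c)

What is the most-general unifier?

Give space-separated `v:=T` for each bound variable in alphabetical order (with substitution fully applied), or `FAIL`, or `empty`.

Answer: b:=(c -> c) e:=List List Int

Derivation:
step 1: unify e ~ List List Int  [subst: {-} | 1 pending]
  bind e := List List Int
step 2: unify b ~ (c -> c)  [subst: {e:=List List Int} | 0 pending]
  bind b := (c -> c)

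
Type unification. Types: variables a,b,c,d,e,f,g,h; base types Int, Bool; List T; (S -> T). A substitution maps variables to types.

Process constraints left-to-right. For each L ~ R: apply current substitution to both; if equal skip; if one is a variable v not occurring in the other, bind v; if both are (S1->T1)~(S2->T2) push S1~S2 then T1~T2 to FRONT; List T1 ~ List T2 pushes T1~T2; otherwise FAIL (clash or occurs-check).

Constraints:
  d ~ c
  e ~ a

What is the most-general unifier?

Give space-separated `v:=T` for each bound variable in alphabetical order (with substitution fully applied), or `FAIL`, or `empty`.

step 1: unify d ~ c  [subst: {-} | 1 pending]
  bind d := c
step 2: unify e ~ a  [subst: {d:=c} | 0 pending]
  bind e := a

Answer: d:=c e:=a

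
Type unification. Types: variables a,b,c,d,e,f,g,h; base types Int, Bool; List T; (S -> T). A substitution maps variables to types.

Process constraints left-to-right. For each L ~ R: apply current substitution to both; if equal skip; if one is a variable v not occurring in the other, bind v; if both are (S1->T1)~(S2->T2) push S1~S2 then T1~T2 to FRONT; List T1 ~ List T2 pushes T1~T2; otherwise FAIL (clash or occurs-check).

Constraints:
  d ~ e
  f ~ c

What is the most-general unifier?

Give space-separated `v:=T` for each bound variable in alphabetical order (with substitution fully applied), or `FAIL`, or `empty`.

Answer: d:=e f:=c

Derivation:
step 1: unify d ~ e  [subst: {-} | 1 pending]
  bind d := e
step 2: unify f ~ c  [subst: {d:=e} | 0 pending]
  bind f := c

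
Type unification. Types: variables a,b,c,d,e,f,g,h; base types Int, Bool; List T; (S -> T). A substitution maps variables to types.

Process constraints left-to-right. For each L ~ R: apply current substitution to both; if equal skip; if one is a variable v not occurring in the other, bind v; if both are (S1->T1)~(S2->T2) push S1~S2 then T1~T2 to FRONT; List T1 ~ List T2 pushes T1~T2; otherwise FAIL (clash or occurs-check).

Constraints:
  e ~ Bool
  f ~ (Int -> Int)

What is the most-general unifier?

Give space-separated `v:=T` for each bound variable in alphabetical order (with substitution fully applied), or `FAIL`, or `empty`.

Answer: e:=Bool f:=(Int -> Int)

Derivation:
step 1: unify e ~ Bool  [subst: {-} | 1 pending]
  bind e := Bool
step 2: unify f ~ (Int -> Int)  [subst: {e:=Bool} | 0 pending]
  bind f := (Int -> Int)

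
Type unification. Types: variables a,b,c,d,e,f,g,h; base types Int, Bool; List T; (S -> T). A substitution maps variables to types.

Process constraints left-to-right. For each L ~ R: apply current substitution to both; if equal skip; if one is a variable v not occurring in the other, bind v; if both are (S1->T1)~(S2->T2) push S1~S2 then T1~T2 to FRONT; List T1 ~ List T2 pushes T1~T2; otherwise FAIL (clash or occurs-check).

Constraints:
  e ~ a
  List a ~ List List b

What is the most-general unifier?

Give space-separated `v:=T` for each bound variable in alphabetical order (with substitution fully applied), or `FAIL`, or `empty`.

step 1: unify e ~ a  [subst: {-} | 1 pending]
  bind e := a
step 2: unify List a ~ List List b  [subst: {e:=a} | 0 pending]
  -> decompose List: push a~List b
step 3: unify a ~ List b  [subst: {e:=a} | 0 pending]
  bind a := List b

Answer: a:=List b e:=List b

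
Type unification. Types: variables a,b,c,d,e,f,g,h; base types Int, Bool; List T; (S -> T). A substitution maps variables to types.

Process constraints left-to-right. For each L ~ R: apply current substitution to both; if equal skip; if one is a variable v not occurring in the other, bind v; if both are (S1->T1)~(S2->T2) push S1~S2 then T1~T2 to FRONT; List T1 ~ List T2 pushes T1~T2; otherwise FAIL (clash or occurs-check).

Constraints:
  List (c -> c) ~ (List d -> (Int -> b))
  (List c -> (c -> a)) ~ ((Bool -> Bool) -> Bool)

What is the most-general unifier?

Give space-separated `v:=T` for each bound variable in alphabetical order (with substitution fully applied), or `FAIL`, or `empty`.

step 1: unify List (c -> c) ~ (List d -> (Int -> b))  [subst: {-} | 1 pending]
  clash: List (c -> c) vs (List d -> (Int -> b))

Answer: FAIL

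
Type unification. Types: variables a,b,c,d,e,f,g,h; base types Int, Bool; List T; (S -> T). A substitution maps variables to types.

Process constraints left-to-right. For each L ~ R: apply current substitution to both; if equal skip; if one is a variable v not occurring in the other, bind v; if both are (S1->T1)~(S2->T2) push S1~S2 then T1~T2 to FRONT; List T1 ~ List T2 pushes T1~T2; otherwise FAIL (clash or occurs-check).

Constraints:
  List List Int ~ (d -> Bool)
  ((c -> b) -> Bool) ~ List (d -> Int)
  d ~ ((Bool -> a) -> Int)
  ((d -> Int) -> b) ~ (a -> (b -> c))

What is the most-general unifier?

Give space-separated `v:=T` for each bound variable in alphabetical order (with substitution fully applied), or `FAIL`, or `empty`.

step 1: unify List List Int ~ (d -> Bool)  [subst: {-} | 3 pending]
  clash: List List Int vs (d -> Bool)

Answer: FAIL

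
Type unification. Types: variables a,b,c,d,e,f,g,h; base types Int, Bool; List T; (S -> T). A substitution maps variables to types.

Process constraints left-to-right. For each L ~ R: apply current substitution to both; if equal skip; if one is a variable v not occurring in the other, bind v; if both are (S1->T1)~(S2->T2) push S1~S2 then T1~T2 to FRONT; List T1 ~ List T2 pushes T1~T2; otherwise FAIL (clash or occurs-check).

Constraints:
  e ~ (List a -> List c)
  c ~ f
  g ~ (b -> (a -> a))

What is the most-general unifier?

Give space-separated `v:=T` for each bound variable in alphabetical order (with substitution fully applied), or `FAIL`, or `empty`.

step 1: unify e ~ (List a -> List c)  [subst: {-} | 2 pending]
  bind e := (List a -> List c)
step 2: unify c ~ f  [subst: {e:=(List a -> List c)} | 1 pending]
  bind c := f
step 3: unify g ~ (b -> (a -> a))  [subst: {e:=(List a -> List c), c:=f} | 0 pending]
  bind g := (b -> (a -> a))

Answer: c:=f e:=(List a -> List f) g:=(b -> (a -> a))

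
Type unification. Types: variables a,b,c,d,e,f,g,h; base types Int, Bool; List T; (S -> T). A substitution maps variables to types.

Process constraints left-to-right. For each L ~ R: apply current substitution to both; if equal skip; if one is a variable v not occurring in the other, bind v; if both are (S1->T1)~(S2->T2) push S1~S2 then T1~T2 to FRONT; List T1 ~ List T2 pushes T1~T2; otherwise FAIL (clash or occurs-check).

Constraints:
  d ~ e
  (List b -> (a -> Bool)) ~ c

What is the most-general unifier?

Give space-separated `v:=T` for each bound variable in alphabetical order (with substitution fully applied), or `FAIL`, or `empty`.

step 1: unify d ~ e  [subst: {-} | 1 pending]
  bind d := e
step 2: unify (List b -> (a -> Bool)) ~ c  [subst: {d:=e} | 0 pending]
  bind c := (List b -> (a -> Bool))

Answer: c:=(List b -> (a -> Bool)) d:=e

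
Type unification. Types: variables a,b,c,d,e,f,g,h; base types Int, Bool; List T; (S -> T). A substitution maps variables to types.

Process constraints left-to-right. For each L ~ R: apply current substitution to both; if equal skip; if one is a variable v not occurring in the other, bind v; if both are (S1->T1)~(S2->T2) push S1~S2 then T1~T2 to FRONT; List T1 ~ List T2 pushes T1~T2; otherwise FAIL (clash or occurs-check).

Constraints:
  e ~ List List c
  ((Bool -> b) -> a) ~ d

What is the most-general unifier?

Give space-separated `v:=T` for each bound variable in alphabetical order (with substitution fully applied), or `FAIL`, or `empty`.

Answer: d:=((Bool -> b) -> a) e:=List List c

Derivation:
step 1: unify e ~ List List c  [subst: {-} | 1 pending]
  bind e := List List c
step 2: unify ((Bool -> b) -> a) ~ d  [subst: {e:=List List c} | 0 pending]
  bind d := ((Bool -> b) -> a)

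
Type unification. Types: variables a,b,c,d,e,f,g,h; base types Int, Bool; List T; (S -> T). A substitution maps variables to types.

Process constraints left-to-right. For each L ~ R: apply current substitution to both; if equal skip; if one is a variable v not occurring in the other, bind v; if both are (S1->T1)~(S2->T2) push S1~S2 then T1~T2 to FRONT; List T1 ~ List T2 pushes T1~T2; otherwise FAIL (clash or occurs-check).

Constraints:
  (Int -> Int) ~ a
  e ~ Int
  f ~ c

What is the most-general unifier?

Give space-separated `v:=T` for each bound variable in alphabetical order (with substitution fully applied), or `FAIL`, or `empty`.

Answer: a:=(Int -> Int) e:=Int f:=c

Derivation:
step 1: unify (Int -> Int) ~ a  [subst: {-} | 2 pending]
  bind a := (Int -> Int)
step 2: unify e ~ Int  [subst: {a:=(Int -> Int)} | 1 pending]
  bind e := Int
step 3: unify f ~ c  [subst: {a:=(Int -> Int), e:=Int} | 0 pending]
  bind f := c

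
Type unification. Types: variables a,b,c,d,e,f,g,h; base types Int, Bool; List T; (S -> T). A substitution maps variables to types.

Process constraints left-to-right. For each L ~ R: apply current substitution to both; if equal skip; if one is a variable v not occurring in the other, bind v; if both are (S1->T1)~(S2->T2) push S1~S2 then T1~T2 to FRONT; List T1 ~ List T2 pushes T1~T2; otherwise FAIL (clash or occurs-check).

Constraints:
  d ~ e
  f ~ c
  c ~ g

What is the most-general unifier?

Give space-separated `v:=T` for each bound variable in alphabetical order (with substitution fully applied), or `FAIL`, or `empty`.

step 1: unify d ~ e  [subst: {-} | 2 pending]
  bind d := e
step 2: unify f ~ c  [subst: {d:=e} | 1 pending]
  bind f := c
step 3: unify c ~ g  [subst: {d:=e, f:=c} | 0 pending]
  bind c := g

Answer: c:=g d:=e f:=g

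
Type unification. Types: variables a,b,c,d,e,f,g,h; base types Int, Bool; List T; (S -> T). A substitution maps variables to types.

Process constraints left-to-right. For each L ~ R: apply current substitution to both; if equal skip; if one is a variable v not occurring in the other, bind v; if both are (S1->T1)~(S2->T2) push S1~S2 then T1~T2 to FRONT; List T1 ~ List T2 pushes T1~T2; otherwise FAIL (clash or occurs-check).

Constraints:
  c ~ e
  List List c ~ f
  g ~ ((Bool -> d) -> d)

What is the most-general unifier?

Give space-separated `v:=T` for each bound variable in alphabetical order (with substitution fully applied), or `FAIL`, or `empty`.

step 1: unify c ~ e  [subst: {-} | 2 pending]
  bind c := e
step 2: unify List List e ~ f  [subst: {c:=e} | 1 pending]
  bind f := List List e
step 3: unify g ~ ((Bool -> d) -> d)  [subst: {c:=e, f:=List List e} | 0 pending]
  bind g := ((Bool -> d) -> d)

Answer: c:=e f:=List List e g:=((Bool -> d) -> d)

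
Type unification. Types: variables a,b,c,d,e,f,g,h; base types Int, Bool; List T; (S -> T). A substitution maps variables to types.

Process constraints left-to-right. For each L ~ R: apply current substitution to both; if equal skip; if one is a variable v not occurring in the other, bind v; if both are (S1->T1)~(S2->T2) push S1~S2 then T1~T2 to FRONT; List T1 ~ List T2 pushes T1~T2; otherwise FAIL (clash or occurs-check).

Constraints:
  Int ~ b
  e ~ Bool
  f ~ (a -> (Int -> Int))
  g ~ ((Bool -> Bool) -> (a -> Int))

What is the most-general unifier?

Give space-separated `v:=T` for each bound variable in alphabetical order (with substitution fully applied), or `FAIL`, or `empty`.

Answer: b:=Int e:=Bool f:=(a -> (Int -> Int)) g:=((Bool -> Bool) -> (a -> Int))

Derivation:
step 1: unify Int ~ b  [subst: {-} | 3 pending]
  bind b := Int
step 2: unify e ~ Bool  [subst: {b:=Int} | 2 pending]
  bind e := Bool
step 3: unify f ~ (a -> (Int -> Int))  [subst: {b:=Int, e:=Bool} | 1 pending]
  bind f := (a -> (Int -> Int))
step 4: unify g ~ ((Bool -> Bool) -> (a -> Int))  [subst: {b:=Int, e:=Bool, f:=(a -> (Int -> Int))} | 0 pending]
  bind g := ((Bool -> Bool) -> (a -> Int))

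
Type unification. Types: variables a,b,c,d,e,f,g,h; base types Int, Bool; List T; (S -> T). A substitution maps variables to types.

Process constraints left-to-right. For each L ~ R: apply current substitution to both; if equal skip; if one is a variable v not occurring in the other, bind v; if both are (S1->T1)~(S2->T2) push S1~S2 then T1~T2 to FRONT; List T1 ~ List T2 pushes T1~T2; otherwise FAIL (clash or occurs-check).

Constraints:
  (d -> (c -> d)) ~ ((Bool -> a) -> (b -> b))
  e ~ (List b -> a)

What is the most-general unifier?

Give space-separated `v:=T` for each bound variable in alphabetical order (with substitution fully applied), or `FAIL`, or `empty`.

step 1: unify (d -> (c -> d)) ~ ((Bool -> a) -> (b -> b))  [subst: {-} | 1 pending]
  -> decompose arrow: push d~(Bool -> a), (c -> d)~(b -> b)
step 2: unify d ~ (Bool -> a)  [subst: {-} | 2 pending]
  bind d := (Bool -> a)
step 3: unify (c -> (Bool -> a)) ~ (b -> b)  [subst: {d:=(Bool -> a)} | 1 pending]
  -> decompose arrow: push c~b, (Bool -> a)~b
step 4: unify c ~ b  [subst: {d:=(Bool -> a)} | 2 pending]
  bind c := b
step 5: unify (Bool -> a) ~ b  [subst: {d:=(Bool -> a), c:=b} | 1 pending]
  bind b := (Bool -> a)
step 6: unify e ~ (List (Bool -> a) -> a)  [subst: {d:=(Bool -> a), c:=b, b:=(Bool -> a)} | 0 pending]
  bind e := (List (Bool -> a) -> a)

Answer: b:=(Bool -> a) c:=(Bool -> a) d:=(Bool -> a) e:=(List (Bool -> a) -> a)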